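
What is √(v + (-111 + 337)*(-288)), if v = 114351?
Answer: √49263 ≈ 221.95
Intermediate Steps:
√(v + (-111 + 337)*(-288)) = √(114351 + (-111 + 337)*(-288)) = √(114351 + 226*(-288)) = √(114351 - 65088) = √49263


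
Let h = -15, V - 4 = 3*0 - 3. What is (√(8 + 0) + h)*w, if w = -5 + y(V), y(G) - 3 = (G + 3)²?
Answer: -210 + 28*√2 ≈ -170.40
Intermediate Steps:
V = 1 (V = 4 + (3*0 - 3) = 4 + (0 - 3) = 4 - 3 = 1)
y(G) = 3 + (3 + G)² (y(G) = 3 + (G + 3)² = 3 + (3 + G)²)
w = 14 (w = -5 + (3 + (3 + 1)²) = -5 + (3 + 4²) = -5 + (3 + 16) = -5 + 19 = 14)
(√(8 + 0) + h)*w = (√(8 + 0) - 15)*14 = (√8 - 15)*14 = (2*√2 - 15)*14 = (-15 + 2*√2)*14 = -210 + 28*√2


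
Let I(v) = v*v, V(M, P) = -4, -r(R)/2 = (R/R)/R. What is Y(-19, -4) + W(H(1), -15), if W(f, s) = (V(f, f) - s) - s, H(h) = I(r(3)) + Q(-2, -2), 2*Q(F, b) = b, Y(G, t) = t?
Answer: 22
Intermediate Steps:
Q(F, b) = b/2
r(R) = -2/R (r(R) = -2*R/R/R = -2/R)
I(v) = v**2
H(h) = -5/9 (H(h) = (-2/3)**2 + (1/2)*(-2) = (-2*1/3)**2 - 1 = (-2/3)**2 - 1 = 4/9 - 1 = -5/9)
W(f, s) = -4 - 2*s (W(f, s) = (-4 - s) - s = -4 - 2*s)
Y(-19, -4) + W(H(1), -15) = -4 + (-4 - 2*(-15)) = -4 + (-4 + 30) = -4 + 26 = 22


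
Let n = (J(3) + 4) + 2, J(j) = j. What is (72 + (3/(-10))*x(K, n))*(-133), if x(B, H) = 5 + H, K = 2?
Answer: -45087/5 ≈ -9017.4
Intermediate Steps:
n = 9 (n = (3 + 4) + 2 = 7 + 2 = 9)
(72 + (3/(-10))*x(K, n))*(-133) = (72 + (3/(-10))*(5 + 9))*(-133) = (72 + (3*(-⅒))*14)*(-133) = (72 - 3/10*14)*(-133) = (72 - 21/5)*(-133) = (339/5)*(-133) = -45087/5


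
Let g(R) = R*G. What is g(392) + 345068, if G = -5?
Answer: 343108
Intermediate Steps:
g(R) = -5*R (g(R) = R*(-5) = -5*R)
g(392) + 345068 = -5*392 + 345068 = -1960 + 345068 = 343108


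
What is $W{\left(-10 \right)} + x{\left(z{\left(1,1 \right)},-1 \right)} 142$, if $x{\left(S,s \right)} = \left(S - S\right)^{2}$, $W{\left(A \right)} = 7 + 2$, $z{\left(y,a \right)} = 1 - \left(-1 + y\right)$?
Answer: $9$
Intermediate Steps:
$z{\left(y,a \right)} = 2 - y$
$W{\left(A \right)} = 9$
$x{\left(S,s \right)} = 0$ ($x{\left(S,s \right)} = 0^{2} = 0$)
$W{\left(-10 \right)} + x{\left(z{\left(1,1 \right)},-1 \right)} 142 = 9 + 0 \cdot 142 = 9 + 0 = 9$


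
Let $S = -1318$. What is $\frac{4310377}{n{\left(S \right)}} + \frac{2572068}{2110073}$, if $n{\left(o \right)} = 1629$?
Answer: $\frac{9099400026293}{3437308917} \approx 2647.2$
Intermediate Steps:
$\frac{4310377}{n{\left(S \right)}} + \frac{2572068}{2110073} = \frac{4310377}{1629} + \frac{2572068}{2110073} = \frac{9099400026293}{3437308917}$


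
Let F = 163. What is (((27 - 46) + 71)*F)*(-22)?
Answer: -186472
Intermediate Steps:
(((27 - 46) + 71)*F)*(-22) = (((27 - 46) + 71)*163)*(-22) = ((-19 + 71)*163)*(-22) = (52*163)*(-22) = 8476*(-22) = -186472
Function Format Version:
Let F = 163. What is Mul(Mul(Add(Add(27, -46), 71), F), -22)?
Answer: -186472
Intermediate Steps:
Mul(Mul(Add(Add(27, -46), 71), F), -22) = Mul(Mul(Add(Add(27, -46), 71), 163), -22) = Mul(Mul(Add(-19, 71), 163), -22) = Mul(Mul(52, 163), -22) = Mul(8476, -22) = -186472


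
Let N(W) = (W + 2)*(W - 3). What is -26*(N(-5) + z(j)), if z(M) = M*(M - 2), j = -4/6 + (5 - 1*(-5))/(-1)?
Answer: -37232/9 ≈ -4136.9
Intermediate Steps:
j = -32/3 (j = -4*⅙ + (5 + 5)*(-1) = -⅔ + 10*(-1) = -⅔ - 10 = -32/3 ≈ -10.667)
N(W) = (-3 + W)*(2 + W) (N(W) = (2 + W)*(-3 + W) = (-3 + W)*(2 + W))
z(M) = M*(-2 + M)
-26*(N(-5) + z(j)) = -26*((-6 + (-5)² - 1*(-5)) - 32*(-2 - 32/3)/3) = -26*((-6 + 25 + 5) - 32/3*(-38/3)) = -26*(24 + 1216/9) = -26*1432/9 = -37232/9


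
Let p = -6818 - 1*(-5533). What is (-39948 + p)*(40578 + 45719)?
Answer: -3558284201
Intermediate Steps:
p = -1285 (p = -6818 + 5533 = -1285)
(-39948 + p)*(40578 + 45719) = (-39948 - 1285)*(40578 + 45719) = -41233*86297 = -3558284201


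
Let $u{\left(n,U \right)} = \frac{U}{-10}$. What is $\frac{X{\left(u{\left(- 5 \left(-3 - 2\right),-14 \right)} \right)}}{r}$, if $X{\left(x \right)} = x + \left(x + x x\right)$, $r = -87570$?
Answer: $- \frac{17}{312750} \approx -5.4357 \cdot 10^{-5}$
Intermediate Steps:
$u{\left(n,U \right)} = - \frac{U}{10}$ ($u{\left(n,U \right)} = U \left(- \frac{1}{10}\right) = - \frac{U}{10}$)
$X{\left(x \right)} = x^{2} + 2 x$ ($X{\left(x \right)} = x + \left(x + x^{2}\right) = x^{2} + 2 x$)
$\frac{X{\left(u{\left(- 5 \left(-3 - 2\right),-14 \right)} \right)}}{r} = \frac{\left(- \frac{1}{10}\right) \left(-14\right) \left(2 - - \frac{7}{5}\right)}{-87570} = \frac{7 \left(2 + \frac{7}{5}\right)}{5} \left(- \frac{1}{87570}\right) = \frac{7}{5} \cdot \frac{17}{5} \left(- \frac{1}{87570}\right) = \frac{119}{25} \left(- \frac{1}{87570}\right) = - \frac{17}{312750}$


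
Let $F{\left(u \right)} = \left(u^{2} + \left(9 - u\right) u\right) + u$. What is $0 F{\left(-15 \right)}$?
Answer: $0$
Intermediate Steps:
$F{\left(u \right)} = u + u^{2} + u \left(9 - u\right)$ ($F{\left(u \right)} = \left(u^{2} + u \left(9 - u\right)\right) + u = u + u^{2} + u \left(9 - u\right)$)
$0 F{\left(-15 \right)} = 0 \cdot 10 \left(-15\right) = 0 \left(-150\right) = 0$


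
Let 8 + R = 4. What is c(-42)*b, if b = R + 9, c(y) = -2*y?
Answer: 420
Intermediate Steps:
R = -4 (R = -8 + 4 = -4)
b = 5 (b = -4 + 9 = 5)
c(-42)*b = -2*(-42)*5 = 84*5 = 420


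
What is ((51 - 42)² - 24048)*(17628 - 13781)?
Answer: -92201049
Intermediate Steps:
((51 - 42)² - 24048)*(17628 - 13781) = (9² - 24048)*3847 = (81 - 24048)*3847 = -23967*3847 = -92201049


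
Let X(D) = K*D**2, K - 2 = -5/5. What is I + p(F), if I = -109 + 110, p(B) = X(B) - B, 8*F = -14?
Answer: 93/16 ≈ 5.8125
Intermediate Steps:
K = 1 (K = 2 - 5/5 = 2 - 5*1/5 = 2 - 1 = 1)
X(D) = D**2 (X(D) = 1*D**2 = D**2)
F = -7/4 (F = (1/8)*(-14) = -7/4 ≈ -1.7500)
p(B) = B**2 - B
I = 1
I + p(F) = 1 - 7*(-1 - 7/4)/4 = 1 - 7/4*(-11/4) = 1 + 77/16 = 93/16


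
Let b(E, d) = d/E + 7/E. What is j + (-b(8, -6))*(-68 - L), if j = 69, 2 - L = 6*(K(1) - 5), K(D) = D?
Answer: 323/4 ≈ 80.750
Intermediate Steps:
b(E, d) = 7/E + d/E
L = 26 (L = 2 - 6*(1 - 5) = 2 - 6*(-4) = 2 - 1*(-24) = 2 + 24 = 26)
j + (-b(8, -6))*(-68 - L) = 69 + (-(7 - 6)/8)*(-68 - 1*26) = 69 + (-1/8)*(-68 - 26) = 69 - 1*⅛*(-94) = 69 - ⅛*(-94) = 69 + 47/4 = 323/4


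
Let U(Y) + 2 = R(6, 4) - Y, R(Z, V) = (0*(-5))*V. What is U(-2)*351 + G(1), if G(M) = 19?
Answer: 19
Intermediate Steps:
R(Z, V) = 0 (R(Z, V) = 0*V = 0)
U(Y) = -2 - Y (U(Y) = -2 + (0 - Y) = -2 - Y)
U(-2)*351 + G(1) = (-2 - 1*(-2))*351 + 19 = (-2 + 2)*351 + 19 = 0*351 + 19 = 0 + 19 = 19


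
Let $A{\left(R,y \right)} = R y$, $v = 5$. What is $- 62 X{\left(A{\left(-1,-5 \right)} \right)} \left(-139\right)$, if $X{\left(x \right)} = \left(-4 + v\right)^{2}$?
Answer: $8618$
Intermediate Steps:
$X{\left(x \right)} = 1$ ($X{\left(x \right)} = \left(-4 + 5\right)^{2} = 1^{2} = 1$)
$- 62 X{\left(A{\left(-1,-5 \right)} \right)} \left(-139\right) = \left(-62\right) 1 \left(-139\right) = \left(-62\right) \left(-139\right) = 8618$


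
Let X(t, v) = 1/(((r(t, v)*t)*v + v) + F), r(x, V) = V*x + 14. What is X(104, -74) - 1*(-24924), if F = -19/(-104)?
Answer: 153246266067068/6148542211 ≈ 24924.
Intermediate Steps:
F = 19/104 (F = -19*(-1/104) = 19/104 ≈ 0.18269)
r(x, V) = 14 + V*x
X(t, v) = 1/(19/104 + v + t*v*(14 + t*v)) (X(t, v) = 1/((((14 + v*t)*t)*v + v) + 19/104) = 1/((((14 + t*v)*t)*v + v) + 19/104) = 1/(((t*(14 + t*v))*v + v) + 19/104) = 1/((t*v*(14 + t*v) + v) + 19/104) = 1/((v + t*v*(14 + t*v)) + 19/104) = 1/(19/104 + v + t*v*(14 + t*v)))
X(104, -74) - 1*(-24924) = 104/(19 + 104*(-74) + 104*104*(-74)*(14 + 104*(-74))) - 1*(-24924) = 104/(19 - 7696 + 104*104*(-74)*(14 - 7696)) + 24924 = 104/(19 - 7696 + 104*104*(-74)*(-7682)) + 24924 = 104/(19 - 7696 + 6148549888) + 24924 = 104/6148542211 + 24924 = 153246266067068/6148542211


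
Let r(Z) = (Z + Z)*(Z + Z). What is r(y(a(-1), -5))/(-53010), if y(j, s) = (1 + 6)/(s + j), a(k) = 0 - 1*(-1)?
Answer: -49/212040 ≈ -0.00023109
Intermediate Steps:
a(k) = 1 (a(k) = 0 + 1 = 1)
y(j, s) = 7/(j + s)
r(Z) = 4*Z**2 (r(Z) = (2*Z)*(2*Z) = 4*Z**2)
r(y(a(-1), -5))/(-53010) = (4*(7/(1 - 5))**2)/(-53010) = (4*(7/(-4))**2)*(-1/53010) = (4*(7*(-1/4))**2)*(-1/53010) = (4*(-7/4)**2)*(-1/53010) = (4*(49/16))*(-1/53010) = (49/4)*(-1/53010) = -49/212040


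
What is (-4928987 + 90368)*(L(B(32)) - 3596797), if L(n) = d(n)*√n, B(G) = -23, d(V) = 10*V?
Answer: 17403530303343 + 1112882370*I*√23 ≈ 1.7404e+13 + 5.3372e+9*I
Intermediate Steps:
L(n) = 10*n^(3/2) (L(n) = (10*n)*√n = 10*n^(3/2))
(-4928987 + 90368)*(L(B(32)) - 3596797) = (-4928987 + 90368)*(10*(-23)^(3/2) - 3596797) = -4838619*(10*(-23*I*√23) - 3596797) = -4838619*(-230*I*√23 - 3596797) = -4838619*(-3596797 - 230*I*√23) = 17403530303343 + 1112882370*I*√23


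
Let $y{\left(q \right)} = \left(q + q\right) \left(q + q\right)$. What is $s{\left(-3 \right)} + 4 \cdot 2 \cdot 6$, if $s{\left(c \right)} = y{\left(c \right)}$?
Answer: $84$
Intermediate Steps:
$y{\left(q \right)} = 4 q^{2}$ ($y{\left(q \right)} = 2 q 2 q = 4 q^{2}$)
$s{\left(c \right)} = 4 c^{2}$
$s{\left(-3 \right)} + 4 \cdot 2 \cdot 6 = 4 \left(-3\right)^{2} + 4 \cdot 2 \cdot 6 = 4 \cdot 9 + 8 \cdot 6 = 36 + 48 = 84$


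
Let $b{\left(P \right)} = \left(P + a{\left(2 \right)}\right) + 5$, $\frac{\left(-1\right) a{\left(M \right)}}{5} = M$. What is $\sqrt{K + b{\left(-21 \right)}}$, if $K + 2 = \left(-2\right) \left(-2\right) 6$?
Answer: $2 i \approx 2.0 i$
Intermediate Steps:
$a{\left(M \right)} = - 5 M$
$K = 22$ ($K = -2 + \left(-2\right) \left(-2\right) 6 = -2 + 4 \cdot 6 = -2 + 24 = 22$)
$b{\left(P \right)} = -5 + P$ ($b{\left(P \right)} = \left(P - 10\right) + 5 = \left(-10 + P\right) + 5 = -5 + P$)
$\sqrt{K + b{\left(-21 \right)}} = \sqrt{22 - 26} = \sqrt{-4} = 2 i$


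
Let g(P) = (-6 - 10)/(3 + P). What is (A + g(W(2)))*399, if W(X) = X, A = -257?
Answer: -519099/5 ≈ -1.0382e+5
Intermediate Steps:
g(P) = -16/(3 + P)
(A + g(W(2)))*399 = (-257 - 16/(3 + 2))*399 = (-257 - 16/5)*399 = -1301/5*399 = -519099/5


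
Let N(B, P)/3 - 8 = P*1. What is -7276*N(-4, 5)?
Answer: -283764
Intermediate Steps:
N(B, P) = 24 + 3*P (N(B, P) = 24 + 3*(P*1) = 24 + 3*P)
-7276*N(-4, 5) = -7276*(24 + 3*5) = -7276*(24 + 15) = -7276*39 = -283764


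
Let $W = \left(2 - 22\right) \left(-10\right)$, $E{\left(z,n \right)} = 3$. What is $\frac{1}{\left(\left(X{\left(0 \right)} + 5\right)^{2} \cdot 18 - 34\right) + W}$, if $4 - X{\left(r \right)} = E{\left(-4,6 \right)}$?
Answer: $\frac{1}{814} \approx 0.0012285$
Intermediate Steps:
$X{\left(r \right)} = 1$ ($X{\left(r \right)} = 4 - 3 = 1$)
$W = 200$ ($W = \left(-20\right) \left(-10\right) = 200$)
$\frac{1}{\left(\left(X{\left(0 \right)} + 5\right)^{2} \cdot 18 - 34\right) + W} = \frac{1}{\left(\left(1 + 5\right)^{2} \cdot 18 - 34\right) + 200} = \frac{1}{\left(6^{2} \cdot 18 - 34\right) + 200} = \frac{1}{\left(36 \cdot 18 - 34\right) + 200} = \frac{1}{\left(648 - 34\right) + 200} = \frac{1}{614 + 200} = \frac{1}{814}$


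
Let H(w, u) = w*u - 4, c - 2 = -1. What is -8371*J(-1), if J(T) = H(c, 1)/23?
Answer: 25113/23 ≈ 1091.9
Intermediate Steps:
c = 1 (c = 2 - 1 = 1)
H(w, u) = -4 + u*w (H(w, u) = u*w - 4 = -4 + u*w)
J(T) = -3/23 (J(T) = (-4 + 1*1)/23 = (-4 + 1)*(1/23) = -3*1/23 = -3/23)
-8371*J(-1) = -8371*(-3/23) = 25113/23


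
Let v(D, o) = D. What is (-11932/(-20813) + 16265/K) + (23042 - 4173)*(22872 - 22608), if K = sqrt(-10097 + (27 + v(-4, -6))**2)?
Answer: 103678223140/20813 - 16265*I*sqrt(598)/2392 ≈ 4.9814e+6 - 166.28*I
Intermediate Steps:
K = 4*I*sqrt(598) (K = sqrt(-10097 + (27 - 4)**2) = sqrt(-10097 + 23**2) = sqrt(-10097 + 529) = sqrt(-9568) = 4*I*sqrt(598) ≈ 97.816*I)
(-11932/(-20813) + 16265/K) + (23042 - 4173)*(22872 - 22608) = (-11932/(-20813) + 16265/((4*I*sqrt(598)))) + (23042 - 4173)*(22872 - 22608) = (-11932*(-1/20813) + 16265*(-I*sqrt(598)/2392)) + 18869*264 = (11932/20813 - 16265*I*sqrt(598)/2392) + 4981416 = 103678223140/20813 - 16265*I*sqrt(598)/2392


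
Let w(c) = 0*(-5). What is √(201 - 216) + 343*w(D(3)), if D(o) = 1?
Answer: I*√15 ≈ 3.873*I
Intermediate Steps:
w(c) = 0
√(201 - 216) + 343*w(D(3)) = √(201 - 216) + 343*0 = √(-15) + 0 = I*√15 + 0 = I*√15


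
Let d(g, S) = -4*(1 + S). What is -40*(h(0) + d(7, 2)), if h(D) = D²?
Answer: 480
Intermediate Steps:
d(g, S) = -4 - 4*S
-40*(h(0) + d(7, 2)) = -40*(0² + (-4 - 4*2)) = -40*(0 + (-4 - 8)) = -40*(0 - 12) = -40*(-12) = 480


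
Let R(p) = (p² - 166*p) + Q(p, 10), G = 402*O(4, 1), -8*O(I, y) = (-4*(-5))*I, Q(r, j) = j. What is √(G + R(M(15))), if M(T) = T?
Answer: 5*I*√251 ≈ 79.215*I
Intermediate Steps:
O(I, y) = -5*I/2 (O(I, y) = -(-4*(-5))*I/8 = -5*I/2)
G = -4020 (G = 402*(-5/2*4) = 402*(-10) = -4020)
R(p) = 10 + p² - 166*p (R(p) = (p² - 166*p) + 10 = 10 + p² - 166*p)
√(G + R(M(15))) = √(-4020 + (10 + 15² - 166*15)) = √(-4020 + (10 + 225 - 2490)) = √(-4020 - 2255) = √(-6275) = 5*I*√251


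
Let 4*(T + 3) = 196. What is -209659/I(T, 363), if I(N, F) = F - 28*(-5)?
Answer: -209659/503 ≈ -416.82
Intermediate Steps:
T = 46 (T = -3 + (¼)*196 = -3 + 49 = 46)
I(N, F) = 140 + F (I(N, F) = F - 7*(-20) = F + 140 = 140 + F)
-209659/I(T, 363) = -209659/(140 + 363) = -209659/503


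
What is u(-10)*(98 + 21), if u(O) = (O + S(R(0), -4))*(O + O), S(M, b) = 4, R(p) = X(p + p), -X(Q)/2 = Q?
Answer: 14280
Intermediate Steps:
X(Q) = -2*Q
R(p) = -4*p (R(p) = -2*(p + p) = -4*p)
u(O) = 2*O*(4 + O) (u(O) = (O + 4)*(O + O) = (4 + O)*(2*O) = 2*O*(4 + O))
u(-10)*(98 + 21) = (2*(-10)*(4 - 10))*(98 + 21) = (2*(-10)*(-6))*119 = 120*119 = 14280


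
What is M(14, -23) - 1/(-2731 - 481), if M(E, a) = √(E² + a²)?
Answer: 1/3212 + 5*√29 ≈ 26.926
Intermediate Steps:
M(14, -23) - 1/(-2731 - 481) = √(14² + (-23)²) - 1/(-2731 - 481) = √(196 + 529) - 1/(-3212) = √725 - 1*(-1/3212) = 5*√29 + 1/3212 = 1/3212 + 5*√29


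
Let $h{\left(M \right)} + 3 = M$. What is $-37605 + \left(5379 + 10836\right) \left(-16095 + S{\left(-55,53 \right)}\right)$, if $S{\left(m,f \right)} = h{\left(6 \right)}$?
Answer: $-260969385$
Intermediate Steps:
$h{\left(M \right)} = -3 + M$
$S{\left(m,f \right)} = 3$ ($S{\left(m,f \right)} = -3 + 6 = 3$)
$-37605 + \left(5379 + 10836\right) \left(-16095 + S{\left(-55,53 \right)}\right) = -37605 + \left(5379 + 10836\right) \left(-16095 + 3\right) = -37605 + 16215 \left(-16092\right) = -37605 - 260931780 = -260969385$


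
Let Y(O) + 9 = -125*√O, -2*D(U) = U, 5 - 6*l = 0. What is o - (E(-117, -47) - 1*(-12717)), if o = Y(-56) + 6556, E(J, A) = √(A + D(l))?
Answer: -6170 - 250*I*√14 - I*√1707/6 ≈ -6170.0 - 942.3*I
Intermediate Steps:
l = ⅚ (l = ⅚ - ⅙*0 = ⅚ + 0 = ⅚ ≈ 0.83333)
D(U) = -U/2
E(J, A) = √(-5/12 + A) (E(J, A) = √(A - ½*⅚) = √(A - 5/12) = √(-5/12 + A))
Y(O) = -9 - 125*√O
o = 6547 - 250*I*√14 (o = (-9 - 250*I*√14) + 6556 = 6547 - 250*I*√14 ≈ 6547.0 - 935.41*I)
o - (E(-117, -47) - 1*(-12717)) = (6547 - 250*I*√14) - (√(-15 + 36*(-47))/6 - 1*(-12717)) = (6547 - 250*I*√14) - (√(-15 - 1692)/6 + 12717) = (6547 - 250*I*√14) - (√(-1707)/6 + 12717) = (6547 - 250*I*√14) - ((I*√1707)/6 + 12717) = (6547 - 250*I*√14) - (I*√1707/6 + 12717) = (6547 - 250*I*√14) - (12717 + I*√1707/6) = (6547 - 250*I*√14) + (-12717 - I*√1707/6) = -6170 - 250*I*√14 - I*√1707/6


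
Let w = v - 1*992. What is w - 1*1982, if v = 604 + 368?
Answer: -2002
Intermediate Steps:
v = 972
w = -20 (w = 972 - 1*992 = 972 - 992 = -20)
w - 1*1982 = -20 - 1*1982 = -20 - 1982 = -2002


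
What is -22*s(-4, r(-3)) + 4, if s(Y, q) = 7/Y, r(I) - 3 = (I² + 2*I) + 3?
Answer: 85/2 ≈ 42.500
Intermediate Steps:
r(I) = 6 + I² + 2*I (r(I) = 3 + ((I² + 2*I) + 3) = 3 + (3 + I² + 2*I) = 6 + I² + 2*I)
-22*s(-4, r(-3)) + 4 = -154/(-4) + 4 = -154*(-1)/4 + 4 = -22*(-7/4) + 4 = 77/2 + 4 = 85/2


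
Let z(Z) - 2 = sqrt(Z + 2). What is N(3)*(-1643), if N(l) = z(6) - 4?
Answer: 3286 - 3286*sqrt(2) ≈ -1361.1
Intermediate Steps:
z(Z) = 2 + sqrt(2 + Z) (z(Z) = 2 + sqrt(Z + 2) = 2 + sqrt(2 + Z))
N(l) = -2 + 2*sqrt(2) (N(l) = (2 + sqrt(2 + 6)) - 4 = (2 + sqrt(8)) - 4 = (2 + 2*sqrt(2)) - 4 = -2 + 2*sqrt(2))
N(3)*(-1643) = (-2 + 2*sqrt(2))*(-1643) = 3286 - 3286*sqrt(2)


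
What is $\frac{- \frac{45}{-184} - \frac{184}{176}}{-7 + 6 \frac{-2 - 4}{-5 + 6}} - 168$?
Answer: $- \frac{14619755}{87032} \approx -167.98$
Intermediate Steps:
$\frac{- \frac{45}{-184} - \frac{184}{176}}{-7 + 6 \frac{-2 - 4}{-5 + 6}} - 168 = \frac{\left(-45\right) \left(- \frac{1}{184}\right) - \frac{23}{22}}{-7 + 6 \left(- \frac{6}{1}\right)} - 168 = \frac{\frac{45}{184} - \frac{23}{22}}{-7 + 6 \left(\left(-6\right) 1\right)} - 168 = - \frac{1621}{2024 \left(-7 + 6 \left(-6\right)\right)} - 168 = - \frac{1621}{2024 \left(-7 - 36\right)} - 168 = - \frac{1621}{2024 \left(-43\right)} - 168 = \left(- \frac{1621}{2024}\right) \left(- \frac{1}{43}\right) - 168 = \frac{1621}{87032} - 168 = - \frac{14619755}{87032}$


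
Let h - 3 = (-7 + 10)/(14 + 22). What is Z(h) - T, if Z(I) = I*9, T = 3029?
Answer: -12005/4 ≈ -3001.3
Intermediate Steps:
h = 37/12 (h = 3 + (-7 + 10)/(14 + 22) = 3 + 3/36 = 3 + 3*(1/36) = 3 + 1/12 = 37/12 ≈ 3.0833)
Z(I) = 9*I
Z(h) - T = 9*(37/12) - 1*3029 = 111/4 - 3029 = -12005/4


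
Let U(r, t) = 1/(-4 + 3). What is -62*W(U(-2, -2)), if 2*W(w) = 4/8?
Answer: -31/2 ≈ -15.500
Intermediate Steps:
U(r, t) = -1 (U(r, t) = 1/(-1) = -1)
W(w) = ¼ (W(w) = (4/8)/2 = (4*(⅛))/2 = (½)*(½) = ¼)
-62*W(U(-2, -2)) = -62*¼ = -31/2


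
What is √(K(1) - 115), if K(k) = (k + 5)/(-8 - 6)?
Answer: 2*I*√1414/7 ≈ 10.744*I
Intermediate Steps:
K(k) = -5/14 - k/14 (K(k) = (5 + k)/(-14) = (5 + k)*(-1/14) = -5/14 - k/14)
√(K(1) - 115) = √((-5/14 - 1/14*1) - 115) = √((-5/14 - 1/14) - 115) = √(-3/7 - 115) = √(-808/7) = 2*I*√1414/7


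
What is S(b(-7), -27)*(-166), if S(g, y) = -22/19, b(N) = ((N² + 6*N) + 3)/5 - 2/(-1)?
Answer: 3652/19 ≈ 192.21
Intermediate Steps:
b(N) = 13/5 + N²/5 + 6*N/5 (b(N) = (3 + N² + 6*N)*(⅕) - 2*(-1) = (⅗ + N²/5 + 6*N/5) + 2 = 13/5 + N²/5 + 6*N/5)
S(g, y) = -22/19 (S(g, y) = -22*1/19 = -22/19)
S(b(-7), -27)*(-166) = -22/19*(-166) = 3652/19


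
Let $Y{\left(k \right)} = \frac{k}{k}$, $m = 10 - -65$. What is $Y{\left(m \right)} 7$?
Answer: $7$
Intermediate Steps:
$m = 75$ ($m = 10 + 65 = 75$)
$Y{\left(k \right)} = 1$
$Y{\left(m \right)} 7 = 1 \cdot 7 = 7$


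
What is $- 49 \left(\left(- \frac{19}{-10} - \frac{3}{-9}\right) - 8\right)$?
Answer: $\frac{8477}{30} \approx 282.57$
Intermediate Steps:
$- 49 \left(\left(- \frac{19}{-10} - \frac{3}{-9}\right) - 8\right) = - 49 \left(\left(\left(-19\right) \left(- \frac{1}{10}\right) - - \frac{1}{3}\right) - 8\right) = - 49 \left(\left(\frac{19}{10} + \frac{1}{3}\right) - 8\right) = - 49 \left(\frac{67}{30} - 8\right) = \left(-49\right) \left(- \frac{173}{30}\right) = \frac{8477}{30}$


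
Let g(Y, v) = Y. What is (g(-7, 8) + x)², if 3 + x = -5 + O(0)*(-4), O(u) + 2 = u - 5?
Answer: 169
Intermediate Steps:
O(u) = -7 + u (O(u) = -2 + (u - 5) = -2 + (-5 + u) = -7 + u)
x = 20 (x = -3 + (-5 + (-7 + 0)*(-4)) = -3 + (-5 - 7*(-4)) = -3 + (-5 + 28) = -3 + 23 = 20)
(g(-7, 8) + x)² = (-7 + 20)² = 13² = 169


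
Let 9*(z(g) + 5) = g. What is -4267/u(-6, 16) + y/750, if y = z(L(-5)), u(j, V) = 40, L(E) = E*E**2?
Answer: -576181/5400 ≈ -106.70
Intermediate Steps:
L(E) = E**3
z(g) = -5 + g/9
y = -170/9 (y = -5 + (1/9)*(-5)**3 = -5 + (1/9)*(-125) = -5 - 125/9 = -170/9 ≈ -18.889)
-4267/u(-6, 16) + y/750 = -4267/40 - 170/9/750 = -4267*1/40 - 170/9*1/750 = -4267/40 - 17/675 = -576181/5400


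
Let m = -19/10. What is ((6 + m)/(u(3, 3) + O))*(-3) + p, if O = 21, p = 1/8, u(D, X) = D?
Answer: -31/80 ≈ -0.38750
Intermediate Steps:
p = ⅛ ≈ 0.12500
m = -19/10 (m = -19*⅒ = -19/10 ≈ -1.9000)
((6 + m)/(u(3, 3) + O))*(-3) + p = ((6 - 19/10)/(3 + 21))*(-3) + ⅛ = ((41/10)/24)*(-3) + ⅛ = ((41/10)*(1/24))*(-3) + ⅛ = (41/240)*(-3) + ⅛ = -41/80 + ⅛ = -31/80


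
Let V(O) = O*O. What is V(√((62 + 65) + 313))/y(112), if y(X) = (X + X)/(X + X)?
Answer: 440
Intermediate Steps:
V(O) = O²
y(X) = 1 (y(X) = (2*X)/((2*X)) = (2*X)*(1/(2*X)) = 1)
V(√((62 + 65) + 313))/y(112) = (√((62 + 65) + 313))²/1 = (√(127 + 313))²*1 = (√440)²*1 = (2*√110)²*1 = 440*1 = 440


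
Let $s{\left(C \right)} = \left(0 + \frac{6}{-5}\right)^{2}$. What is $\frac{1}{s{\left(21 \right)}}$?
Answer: $\frac{25}{36} \approx 0.69444$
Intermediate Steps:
$s{\left(C \right)} = \frac{36}{25}$ ($s{\left(C \right)} = \left(0 + 6 \left(- \frac{1}{5}\right)\right)^{2} = \left(0 - \frac{6}{5}\right)^{2} = \left(- \frac{6}{5}\right)^{2} = \frac{36}{25}$)
$\frac{1}{s{\left(21 \right)}} = \frac{1}{\frac{36}{25}} = \frac{25}{36}$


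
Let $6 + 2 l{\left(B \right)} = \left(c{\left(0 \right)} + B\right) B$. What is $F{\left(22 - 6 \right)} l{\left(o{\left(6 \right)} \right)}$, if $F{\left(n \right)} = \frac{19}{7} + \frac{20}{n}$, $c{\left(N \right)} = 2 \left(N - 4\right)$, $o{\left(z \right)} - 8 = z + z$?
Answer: $\frac{12987}{28} \approx 463.82$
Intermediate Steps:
$o{\left(z \right)} = 8 + 2 z$ ($o{\left(z \right)} = 8 + \left(z + z\right) = 8 + 2 z$)
$c{\left(N \right)} = -8 + 2 N$ ($c{\left(N \right)} = 2 \left(-4 + N\right) = -8 + 2 N$)
$l{\left(B \right)} = -3 + \frac{B \left(-8 + B\right)}{2}$ ($l{\left(B \right)} = -3 + \frac{\left(\left(-8 + 2 \cdot 0\right) + B\right) B}{2} = -3 + \frac{\left(\left(-8 + 0\right) + B\right) B}{2} = -3 + \frac{\left(-8 + B\right) B}{2} = -3 + \frac{B \left(-8 + B\right)}{2}$)
$F{\left(n \right)} = \frac{19}{7} + \frac{20}{n}$ ($F{\left(n \right)} = 19 \cdot \frac{1}{7} + \frac{20}{n} = \frac{19}{7} + \frac{20}{n}$)
$F{\left(22 - 6 \right)} l{\left(o{\left(6 \right)} \right)} = \left(\frac{19}{7} + \frac{20}{22 - 6}\right) \left(-3 + \frac{\left(8 + 2 \cdot 6\right)^{2}}{2} - 4 \left(8 + 2 \cdot 6\right)\right) = \left(\frac{19}{7} + \frac{20}{22 - 6}\right) \left(-3 + \frac{\left(8 + 12\right)^{2}}{2} - 4 \left(8 + 12\right)\right) = \left(\frac{19}{7} + \frac{20}{16}\right) \left(-3 + \frac{20^{2}}{2} - 80\right) = \left(\frac{19}{7} + 20 \cdot \frac{1}{16}\right) \left(-3 + \frac{1}{2} \cdot 400 - 80\right) = \left(\frac{19}{7} + \frac{5}{4}\right) \left(-3 + 200 - 80\right) = \frac{111}{28} \cdot 117 = \frac{12987}{28}$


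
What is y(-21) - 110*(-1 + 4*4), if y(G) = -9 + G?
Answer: -1680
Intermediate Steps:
y(-21) - 110*(-1 + 4*4) = (-9 - 21) - 110*(-1 + 4*4) = -30 - 110*(-1 + 16) = -30 - 110*15 = -30 - 1650 = -1680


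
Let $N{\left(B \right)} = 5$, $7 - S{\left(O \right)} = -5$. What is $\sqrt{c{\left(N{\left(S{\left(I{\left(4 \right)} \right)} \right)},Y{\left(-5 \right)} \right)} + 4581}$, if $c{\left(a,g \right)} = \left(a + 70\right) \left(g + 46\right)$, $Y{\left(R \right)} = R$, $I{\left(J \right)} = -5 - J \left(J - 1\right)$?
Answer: $2 \sqrt{1914} \approx 87.499$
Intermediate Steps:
$I{\left(J \right)} = -5 - J \left(-1 + J\right)$
$S{\left(O \right)} = 12$ ($S{\left(O \right)} = 7 - -5 = 7 + 5 = 12$)
$c{\left(a,g \right)} = \left(46 + g\right) \left(70 + a\right)$ ($c{\left(a,g \right)} = \left(70 + a\right) \left(46 + g\right) = \left(46 + g\right) \left(70 + a\right)$)
$\sqrt{c{\left(N{\left(S{\left(I{\left(4 \right)} \right)} \right)},Y{\left(-5 \right)} \right)} + 4581} = \sqrt{\left(3220 + 46 \cdot 5 + 70 \left(-5\right) + 5 \left(-5\right)\right) + 4581} = \sqrt{\left(3220 + 230 - 350 - 25\right) + 4581} = \sqrt{3075 + 4581} = \sqrt{7656} = 2 \sqrt{1914}$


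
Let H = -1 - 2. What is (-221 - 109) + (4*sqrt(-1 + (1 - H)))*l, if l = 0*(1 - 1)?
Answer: -330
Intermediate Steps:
H = -3
l = 0 (l = 0*0 = 0)
(-221 - 109) + (4*sqrt(-1 + (1 - H)))*l = (-221 - 109) + (4*sqrt(-1 + (1 - 1*(-3))))*0 = -330 + (4*sqrt(-1 + (1 + 3)))*0 = -330 + (4*sqrt(-1 + 4))*0 = -330 + (4*sqrt(3))*0 = -330 + 0 = -330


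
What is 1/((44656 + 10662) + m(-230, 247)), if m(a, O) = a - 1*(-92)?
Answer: 1/55180 ≈ 1.8123e-5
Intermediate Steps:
m(a, O) = 92 + a (m(a, O) = a + 92 = 92 + a)
1/((44656 + 10662) + m(-230, 247)) = 1/((44656 + 10662) + (92 - 230)) = 1/(55318 - 138) = 1/55180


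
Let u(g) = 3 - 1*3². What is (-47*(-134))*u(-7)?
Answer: -37788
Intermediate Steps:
u(g) = -6 (u(g) = 3 - 1*9 = 3 - 9 = -6)
(-47*(-134))*u(-7) = -47*(-134)*(-6) = 6298*(-6) = -37788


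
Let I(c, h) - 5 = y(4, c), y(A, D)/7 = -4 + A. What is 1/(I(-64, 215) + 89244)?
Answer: 1/89249 ≈ 1.1205e-5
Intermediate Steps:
y(A, D) = -28 + 7*A (y(A, D) = 7*(-4 + A) = -28 + 7*A)
I(c, h) = 5 (I(c, h) = 5 + (-28 + 7*4) = 5 + (-28 + 28) = 5 + 0 = 5)
1/(I(-64, 215) + 89244) = 1/(5 + 89244) = 1/89249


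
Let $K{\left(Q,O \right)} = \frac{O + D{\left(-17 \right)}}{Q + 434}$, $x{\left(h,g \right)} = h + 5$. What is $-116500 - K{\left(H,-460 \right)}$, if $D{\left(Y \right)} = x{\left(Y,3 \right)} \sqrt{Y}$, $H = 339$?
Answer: $- \frac{90054040}{773} + \frac{12 i \sqrt{17}}{773} \approx -1.165 \cdot 10^{5} + 0.064007 i$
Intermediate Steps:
$x{\left(h,g \right)} = 5 + h$
$D{\left(Y \right)} = \sqrt{Y} \left(5 + Y\right)$ ($D{\left(Y \right)} = \left(5 + Y\right) \sqrt{Y} = \sqrt{Y} \left(5 + Y\right)$)
$K{\left(Q,O \right)} = \frac{O - 12 i \sqrt{17}}{434 + Q}$ ($K{\left(Q,O \right)} = \frac{O + \sqrt{-17} \left(5 - 17\right)}{Q + 434} = \frac{O + i \sqrt{17} \left(-12\right)}{434 + Q} = \frac{O - 12 i \sqrt{17}}{434 + Q}$)
$-116500 - K{\left(H,-460 \right)} = -116500 - \frac{-460 - 12 i \sqrt{17}}{434 + 339} = -116500 - \frac{-460 - 12 i \sqrt{17}}{773} = -116500 - \left(- \frac{460}{773} - \frac{12 i \sqrt{17}}{773}\right) = -116500 + \left(\frac{460}{773} + \frac{12 i \sqrt{17}}{773}\right) = - \frac{90054040}{773} + \frac{12 i \sqrt{17}}{773}$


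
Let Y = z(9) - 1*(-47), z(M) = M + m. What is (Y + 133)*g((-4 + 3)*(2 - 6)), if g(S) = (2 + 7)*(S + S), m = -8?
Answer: 13032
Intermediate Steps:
z(M) = -8 + M (z(M) = M - 8 = -8 + M)
g(S) = 18*S (g(S) = 9*(2*S) = 18*S)
Y = 48 (Y = (-8 + 9) - 1*(-47) = 1 + 47 = 48)
(Y + 133)*g((-4 + 3)*(2 - 6)) = (48 + 133)*(18*((-4 + 3)*(2 - 6))) = 181*(18*(-1*(-4))) = 181*(18*4) = 181*72 = 13032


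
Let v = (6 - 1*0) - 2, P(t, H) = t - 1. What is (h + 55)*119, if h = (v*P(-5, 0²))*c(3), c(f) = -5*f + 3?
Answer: 40817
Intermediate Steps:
P(t, H) = -1 + t
c(f) = 3 - 5*f
v = 4 (v = (6 + 0) - 2 = 6 - 2 = 4)
h = 288 (h = (4*(-1 - 5))*(3 - 5*3) = (4*(-6))*(3 - 15) = -24*(-12) = 288)
(h + 55)*119 = (288 + 55)*119 = 343*119 = 40817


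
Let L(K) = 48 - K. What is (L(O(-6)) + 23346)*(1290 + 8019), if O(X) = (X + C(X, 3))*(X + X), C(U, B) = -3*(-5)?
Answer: 218780118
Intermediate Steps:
C(U, B) = 15
O(X) = 2*X*(15 + X) (O(X) = (X + 15)*(X + X) = (15 + X)*(2*X) = 2*X*(15 + X))
(L(O(-6)) + 23346)*(1290 + 8019) = ((48 - 2*(-6)*(15 - 6)) + 23346)*(1290 + 8019) = ((48 - 2*(-6)*9) + 23346)*9309 = ((48 - 1*(-108)) + 23346)*9309 = ((48 + 108) + 23346)*9309 = (156 + 23346)*9309 = 23502*9309 = 218780118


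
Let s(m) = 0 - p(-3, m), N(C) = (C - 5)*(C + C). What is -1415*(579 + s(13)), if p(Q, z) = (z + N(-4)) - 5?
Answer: -706085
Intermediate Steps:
N(C) = 2*C*(-5 + C) (N(C) = (-5 + C)*(2*C) = 2*C*(-5 + C))
p(Q, z) = 67 + z (p(Q, z) = (z + 2*(-4)*(-5 - 4)) - 5 = (z + 2*(-4)*(-9)) - 5 = (z + 72) - 5 = (72 + z) - 5 = 67 + z)
s(m) = -67 - m (s(m) = 0 - (67 + m) = 0 + (-67 - m) = -67 - m)
-1415*(579 + s(13)) = -1415*(579 + (-67 - 1*13)) = -1415*(579 + (-67 - 13)) = -1415*(579 - 80) = -1415*499 = -706085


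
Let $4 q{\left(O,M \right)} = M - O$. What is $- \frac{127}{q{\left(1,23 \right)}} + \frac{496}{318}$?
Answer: $- \frac{37658}{1749} \approx -21.531$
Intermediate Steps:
$q{\left(O,M \right)} = - \frac{O}{4} + \frac{M}{4}$ ($q{\left(O,M \right)} = \frac{M - O}{4} = - \frac{O}{4} + \frac{M}{4}$)
$- \frac{127}{q{\left(1,23 \right)}} + \frac{496}{318} = - \frac{127}{\left(- \frac{1}{4}\right) 1 + \frac{1}{4} \cdot 23} + \frac{496}{318} = - \frac{127}{- \frac{1}{4} + \frac{23}{4}} + 496 \cdot \frac{1}{318} = - \frac{127}{\frac{11}{2}} + \frac{248}{159} = \left(-127\right) \frac{2}{11} + \frac{248}{159} = - \frac{254}{11} + \frac{248}{159} = - \frac{37658}{1749}$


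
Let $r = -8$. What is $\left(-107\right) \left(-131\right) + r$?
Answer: $14009$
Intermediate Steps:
$\left(-107\right) \left(-131\right) + r = \left(-107\right) \left(-131\right) - 8 = 14017 - 8 = 14009$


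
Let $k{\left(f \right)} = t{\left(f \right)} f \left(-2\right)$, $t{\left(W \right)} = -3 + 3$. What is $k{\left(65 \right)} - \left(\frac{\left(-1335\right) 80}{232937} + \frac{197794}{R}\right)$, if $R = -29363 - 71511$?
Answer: $\frac{28423442089}{11748643469} \approx 2.4193$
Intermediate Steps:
$t{\left(W \right)} = 0$
$R = -100874$ ($R = -29363 - 71511 = -100874$)
$k{\left(f \right)} = 0$ ($k{\left(f \right)} = 0 f \left(-2\right) = 0 \left(-2\right) = 0$)
$k{\left(65 \right)} - \left(\frac{\left(-1335\right) 80}{232937} + \frac{197794}{R}\right) = 0 - \left(\frac{\left(-1335\right) 80}{232937} + \frac{197794}{-100874}\right) = 0 - \left(\left(-106800\right) \frac{1}{232937} + 197794 \left(- \frac{1}{100874}\right)\right) = 0 - \left(- \frac{106800}{232937} - \frac{98897}{50437}\right) = 0 - - \frac{28423442089}{11748643469} = 0 + \frac{28423442089}{11748643469} = \frac{28423442089}{11748643469}$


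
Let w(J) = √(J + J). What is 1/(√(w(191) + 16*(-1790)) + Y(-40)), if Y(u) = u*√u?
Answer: I/(-√(28640 - √382) + 80*√10) ≈ 0.011932*I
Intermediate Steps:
Y(u) = u^(3/2)
w(J) = √2*√J (w(J) = √(2*J) = √2*√J)
1/(√(w(191) + 16*(-1790)) + Y(-40)) = 1/(√(√2*√191 + 16*(-1790)) + (-40)^(3/2)) = 1/(√(√382 - 28640) - 80*I*√10) = 1/(√(-28640 + √382) - 80*I*√10)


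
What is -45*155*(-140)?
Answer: 976500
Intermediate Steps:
-45*155*(-140) = -6975*(-140) = 976500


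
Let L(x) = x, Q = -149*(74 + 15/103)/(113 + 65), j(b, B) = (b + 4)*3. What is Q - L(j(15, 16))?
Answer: -2182951/18334 ≈ -119.07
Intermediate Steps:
j(b, B) = 12 + 3*b (j(b, B) = (4 + b)*3 = 12 + 3*b)
Q = -1137913/18334 (Q = -149*(74 + 15*(1/103))/178 = -149*(74 + 15/103)/178 = -1137913/(103*178) = -149*7637/18334 = -1137913/18334 ≈ -62.066)
Q - L(j(15, 16)) = -1137913/18334 - (12 + 3*15) = -1137913/18334 - (12 + 45) = -1137913/18334 - 1*57 = -1137913/18334 - 57 = -2182951/18334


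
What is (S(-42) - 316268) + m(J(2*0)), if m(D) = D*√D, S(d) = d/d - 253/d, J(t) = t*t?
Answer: -13282961/42 ≈ -3.1626e+5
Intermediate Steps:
J(t) = t²
S(d) = 1 - 253/d
m(D) = D^(3/2)
(S(-42) - 316268) + m(J(2*0)) = ((-253 - 42)/(-42) - 316268) + ((2*0)²)^(3/2) = (-1/42*(-295) - 316268) + (0²)^(3/2) = (295/42 - 316268) + 0^(3/2) = -13282961/42 + 0 = -13282961/42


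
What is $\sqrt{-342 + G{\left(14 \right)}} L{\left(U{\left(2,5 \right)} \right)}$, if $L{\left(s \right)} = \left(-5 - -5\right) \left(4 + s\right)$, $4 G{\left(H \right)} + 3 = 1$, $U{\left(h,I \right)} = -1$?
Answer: $0$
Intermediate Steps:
$G{\left(H \right)} = - \frac{1}{2}$ ($G{\left(H \right)} = - \frac{3}{4} + \frac{1}{4} \cdot 1 = - \frac{3}{4} + \frac{1}{4} = - \frac{1}{2}$)
$L{\left(s \right)} = 0$ ($L{\left(s \right)} = \left(-5 + 5\right) \left(4 + s\right) = 0 \left(4 + s\right) = 0$)
$\sqrt{-342 + G{\left(14 \right)}} L{\left(U{\left(2,5 \right)} \right)} = \sqrt{-342 - \frac{1}{2}} \cdot 0 = \sqrt{- \frac{685}{2}} \cdot 0 = \frac{i \sqrt{1370}}{2} \cdot 0 = 0$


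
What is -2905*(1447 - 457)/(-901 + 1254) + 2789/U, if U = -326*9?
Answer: -8439021817/1035702 ≈ -8148.1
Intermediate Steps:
U = -2934
-2905*(1447 - 457)/(-901 + 1254) + 2789/U = -2905*(1447 - 457)/(-901 + 1254) + 2789/(-2934) = -2905/(353/990) + 2789*(-1/2934) = -2905/(353*(1/990)) - 2789/2934 = -2905/353/990 - 2789/2934 = -2905*990/353 - 2789/2934 = -2875950/353 - 2789/2934 = -8439021817/1035702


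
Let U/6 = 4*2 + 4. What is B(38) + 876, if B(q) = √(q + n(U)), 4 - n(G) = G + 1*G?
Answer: 876 + I*√102 ≈ 876.0 + 10.1*I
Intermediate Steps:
U = 72 (U = 6*(4*2 + 4) = 6*(8 + 4) = 6*12 = 72)
n(G) = 4 - 2*G (n(G) = 4 - (G + 1*G) = 4 - (G + G) = 4 - 2*G)
B(q) = √(-140 + q) (B(q) = √(q + (4 - 2*72)) = √(q + (4 - 144)) = √(q - 140) = √(-140 + q))
B(38) + 876 = √(-140 + 38) + 876 = √(-102) + 876 = I*√102 + 876 = 876 + I*√102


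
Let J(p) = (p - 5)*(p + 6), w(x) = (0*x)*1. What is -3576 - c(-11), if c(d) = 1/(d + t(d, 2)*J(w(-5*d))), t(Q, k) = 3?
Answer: -361175/101 ≈ -3576.0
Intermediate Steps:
w(x) = 0 (w(x) = 0*1 = 0)
J(p) = (-5 + p)*(6 + p)
c(d) = 1/(-90 + d) (c(d) = 1/(d + 3*(-30 + 0 + 0**2)) = 1/(d + 3*(-30 + 0 + 0)) = 1/(d + 3*(-30)) = 1/(d - 90) = 1/(-90 + d))
-3576 - c(-11) = -3576 - 1/(-90 - 11) = -3576 - 1/(-101) = -3576 - 1*(-1/101) = -3576 + 1/101 = -361175/101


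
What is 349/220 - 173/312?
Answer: 17707/17160 ≈ 1.0319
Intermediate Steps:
349/220 - 173/312 = 17707/17160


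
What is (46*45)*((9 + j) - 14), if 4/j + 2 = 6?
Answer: -8280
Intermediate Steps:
j = 1 (j = 4/(-2 + 6) = 4/4 = 4*(¼) = 1)
(46*45)*((9 + j) - 14) = (46*45)*((9 + 1) - 14) = 2070*(10 - 14) = 2070*(-4) = -8280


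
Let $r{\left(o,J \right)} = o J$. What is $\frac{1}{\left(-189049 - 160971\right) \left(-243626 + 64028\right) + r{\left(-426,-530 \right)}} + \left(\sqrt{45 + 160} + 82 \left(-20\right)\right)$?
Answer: $- \frac{103095513093599}{62863117740} + \sqrt{205} \approx -1625.7$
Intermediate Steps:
$r{\left(o,J \right)} = J o$
$\frac{1}{\left(-189049 - 160971\right) \left(-243626 + 64028\right) + r{\left(-426,-530 \right)}} + \left(\sqrt{45 + 160} + 82 \left(-20\right)\right) = \frac{1}{\left(-189049 - 160971\right) \left(-243626 + 64028\right) - -225780} + \left(\sqrt{45 + 160} + 82 \left(-20\right)\right) = \frac{1}{\left(-350020\right) \left(-179598\right) + 225780} - \left(1640 - \sqrt{205}\right) = \frac{1}{62862891960 + 225780} - \left(1640 - \sqrt{205}\right) = \frac{1}{62863117740} - \left(1640 - \sqrt{205}\right) = - \frac{103095513093599}{62863117740} + \sqrt{205}$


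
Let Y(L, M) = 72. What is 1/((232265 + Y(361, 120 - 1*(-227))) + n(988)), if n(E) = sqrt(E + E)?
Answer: 232337/53980479593 - 2*sqrt(494)/53980479593 ≈ 4.3033e-6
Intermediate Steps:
n(E) = sqrt(2)*sqrt(E) (n(E) = sqrt(2*E) = sqrt(2)*sqrt(E))
1/((232265 + Y(361, 120 - 1*(-227))) + n(988)) = 1/((232265 + 72) + sqrt(2)*sqrt(988)) = 1/(232337 + sqrt(2)*(2*sqrt(247))) = 1/(232337 + 2*sqrt(494))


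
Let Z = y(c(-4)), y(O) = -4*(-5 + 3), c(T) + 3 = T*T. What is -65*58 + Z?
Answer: -3762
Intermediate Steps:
c(T) = -3 + T**2 (c(T) = -3 + T*T = -3 + T**2)
y(O) = 8 (y(O) = -4*(-2) = 8)
Z = 8
-65*58 + Z = -65*58 + 8 = -3770 + 8 = -3762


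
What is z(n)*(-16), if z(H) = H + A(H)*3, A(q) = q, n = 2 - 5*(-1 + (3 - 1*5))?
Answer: -1088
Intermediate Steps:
n = 17 (n = 2 - 5*(-1 + (3 - 5)) = 2 - 5*(-1 - 2) = 2 - 5*(-3) = 2 + 15 = 17)
z(H) = 4*H (z(H) = H + H*3 = H + 3*H = 4*H)
z(n)*(-16) = (4*17)*(-16) = 68*(-16) = -1088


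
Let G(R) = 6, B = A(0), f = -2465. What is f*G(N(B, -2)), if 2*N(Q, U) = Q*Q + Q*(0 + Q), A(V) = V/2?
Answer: -14790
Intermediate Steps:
A(V) = V/2 (A(V) = V*(½) = V/2)
B = 0 (B = (½)*0 = 0)
N(Q, U) = Q² (N(Q, U) = (Q*Q + Q*(0 + Q))/2 = (Q² + Q*Q)/2 = (Q² + Q²)/2 = (2*Q²)/2 = Q²)
f*G(N(B, -2)) = -2465*6 = -14790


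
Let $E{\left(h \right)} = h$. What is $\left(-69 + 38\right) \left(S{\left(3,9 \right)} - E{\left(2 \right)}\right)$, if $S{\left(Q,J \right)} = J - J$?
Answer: $62$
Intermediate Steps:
$S{\left(Q,J \right)} = 0$
$\left(-69 + 38\right) \left(S{\left(3,9 \right)} - E{\left(2 \right)}\right) = \left(-69 + 38\right) \left(0 - 2\right) = - 31 \left(0 - 2\right) = \left(-31\right) \left(-2\right) = 62$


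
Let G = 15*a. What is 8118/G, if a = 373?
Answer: 2706/1865 ≈ 1.4509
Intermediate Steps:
G = 5595 (G = 15*373 = 5595)
8118/G = 8118/5595 = 8118*(1/5595) = 2706/1865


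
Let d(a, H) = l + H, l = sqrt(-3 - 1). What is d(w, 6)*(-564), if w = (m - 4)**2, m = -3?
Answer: -3384 - 1128*I ≈ -3384.0 - 1128.0*I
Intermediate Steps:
w = 49 (w = (-3 - 4)**2 = (-7)**2 = 49)
l = 2*I (l = sqrt(-4) = 2*I ≈ 2.0*I)
d(a, H) = H + 2*I (d(a, H) = 2*I + H = H + 2*I)
d(w, 6)*(-564) = (6 + 2*I)*(-564) = -3384 - 1128*I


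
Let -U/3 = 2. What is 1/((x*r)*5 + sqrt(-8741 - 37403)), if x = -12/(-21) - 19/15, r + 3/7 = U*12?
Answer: 604513/262993313 - 19208*I*sqrt(721)/262993313 ≈ 0.0022986 - 0.0019611*I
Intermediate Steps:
U = -6 (U = -3*2 = -6)
r = -507/7 (r = -3/7 - 6*12 = -3/7 - 72 = -507/7 ≈ -72.429)
x = -73/105 (x = -12*(-1/21) - 19*1/15 = 4/7 - 19/15 = -73/105 ≈ -0.69524)
1/((x*r)*5 + sqrt(-8741 - 37403)) = 1/(-73/105*(-507/7)*5 + sqrt(-8741 - 37403)) = 1/((12337/245)*5 + sqrt(-46144)) = 1/(12337/49 + 8*I*sqrt(721))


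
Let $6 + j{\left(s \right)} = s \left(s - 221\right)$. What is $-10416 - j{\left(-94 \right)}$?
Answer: $-40020$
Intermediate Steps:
$j{\left(s \right)} = -6 + s \left(-221 + s\right)$ ($j{\left(s \right)} = -6 + s \left(s - 221\right) = -6 + s \left(-221 + s\right)$)
$-10416 - j{\left(-94 \right)} = -10416 - \left(-6 + \left(-94\right)^{2} - -20774\right) = -10416 - \left(-6 + 8836 + 20774\right) = -10416 - 29604 = -40020$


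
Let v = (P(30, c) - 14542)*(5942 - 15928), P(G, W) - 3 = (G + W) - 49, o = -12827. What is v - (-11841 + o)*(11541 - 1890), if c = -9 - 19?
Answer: 383726664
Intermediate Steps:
c = -28
P(G, W) = -46 + G + W (P(G, W) = 3 + ((G + W) - 49) = 3 + (-49 + G + W) = -46 + G + W)
v = 145655796 (v = ((-46 + 30 - 28) - 14542)*(5942 - 15928) = (-44 - 14542)*(-9986) = -14586*(-9986) = 145655796)
v - (-11841 + o)*(11541 - 1890) = 145655796 - (-11841 - 12827)*(11541 - 1890) = 145655796 - (-24668)*9651 = 145655796 - 1*(-238070868) = 145655796 + 238070868 = 383726664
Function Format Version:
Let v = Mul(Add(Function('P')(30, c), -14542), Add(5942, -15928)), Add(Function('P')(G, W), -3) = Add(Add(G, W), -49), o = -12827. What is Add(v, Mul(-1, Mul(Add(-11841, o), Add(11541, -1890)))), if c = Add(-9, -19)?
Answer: 383726664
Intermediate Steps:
c = -28
Function('P')(G, W) = Add(-46, G, W) (Function('P')(G, W) = Add(3, Add(Add(G, W), -49)) = Add(3, Add(-49, G, W)) = Add(-46, G, W))
v = 145655796 (v = Mul(Add(Add(-46, 30, -28), -14542), Add(5942, -15928)) = Mul(Add(-44, -14542), -9986) = Mul(-14586, -9986) = 145655796)
Add(v, Mul(-1, Mul(Add(-11841, o), Add(11541, -1890)))) = Add(145655796, Mul(-1, Mul(Add(-11841, -12827), Add(11541, -1890)))) = Add(145655796, Mul(-1, Mul(-24668, 9651))) = Add(145655796, Mul(-1, -238070868)) = Add(145655796, 238070868) = 383726664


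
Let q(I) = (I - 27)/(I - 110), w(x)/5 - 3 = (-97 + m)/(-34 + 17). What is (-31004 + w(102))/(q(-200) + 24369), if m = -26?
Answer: -163121380/128428489 ≈ -1.2701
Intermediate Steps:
w(x) = 870/17 (w(x) = 15 + 5*((-97 - 26)/(-34 + 17)) = 15 + 5*(-123/(-17)) = 15 + 5*(-123*(-1/17)) = 15 + 5*(123/17) = 15 + 615/17 = 870/17)
q(I) = (-27 + I)/(-110 + I)
(-31004 + w(102))/(q(-200) + 24369) = (-31004 + 870/17)/((-27 - 200)/(-110 - 200) + 24369) = -526198/(17*(-227/(-310) + 24369)) = -526198/(17*(-1/310*(-227) + 24369)) = -526198/(17*(227/310 + 24369)) = -526198/(17*7554617/310) = -526198/17*310/7554617 = -163121380/128428489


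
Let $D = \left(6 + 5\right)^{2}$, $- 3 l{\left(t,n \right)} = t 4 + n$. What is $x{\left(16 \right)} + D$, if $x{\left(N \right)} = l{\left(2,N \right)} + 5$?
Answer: $118$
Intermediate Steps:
$l{\left(t,n \right)} = - \frac{4 t}{3} - \frac{n}{3}$ ($l{\left(t,n \right)} = - \frac{t 4 + n}{3} = - \frac{4 t + n}{3} = - \frac{n + 4 t}{3} = - \frac{4 t}{3} - \frac{n}{3}$)
$x{\left(N \right)} = \frac{7}{3} - \frac{N}{3}$ ($x{\left(N \right)} = \left(\left(- \frac{4}{3}\right) 2 - \frac{N}{3}\right) + 5 = \left(- \frac{8}{3} - \frac{N}{3}\right) + 5 = \frac{7}{3} - \frac{N}{3}$)
$D = 121$ ($D = 11^{2} = 121$)
$x{\left(16 \right)} + D = \left(\frac{7}{3} - \frac{16}{3}\right) + 121 = -3 + 121 = 118$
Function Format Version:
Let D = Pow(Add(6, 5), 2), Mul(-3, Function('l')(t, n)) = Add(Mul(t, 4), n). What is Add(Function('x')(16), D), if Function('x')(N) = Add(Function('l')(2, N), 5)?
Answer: 118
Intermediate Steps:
Function('l')(t, n) = Add(Mul(Rational(-4, 3), t), Mul(Rational(-1, 3), n)) (Function('l')(t, n) = Mul(Rational(-1, 3), Add(Mul(t, 4), n)) = Mul(Rational(-1, 3), Add(Mul(4, t), n)) = Mul(Rational(-1, 3), Add(n, Mul(4, t))) = Add(Mul(Rational(-4, 3), t), Mul(Rational(-1, 3), n)))
Function('x')(N) = Add(Rational(7, 3), Mul(Rational(-1, 3), N)) (Function('x')(N) = Add(Add(Mul(Rational(-4, 3), 2), Mul(Rational(-1, 3), N)), 5) = Add(Add(Rational(-8, 3), Mul(Rational(-1, 3), N)), 5) = Add(Rational(7, 3), Mul(Rational(-1, 3), N)))
D = 121 (D = Pow(11, 2) = 121)
Add(Function('x')(16), D) = Add(Add(Rational(7, 3), Mul(Rational(-1, 3), 16)), 121) = Add(Add(Rational(7, 3), Rational(-16, 3)), 121) = Add(-3, 121) = 118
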